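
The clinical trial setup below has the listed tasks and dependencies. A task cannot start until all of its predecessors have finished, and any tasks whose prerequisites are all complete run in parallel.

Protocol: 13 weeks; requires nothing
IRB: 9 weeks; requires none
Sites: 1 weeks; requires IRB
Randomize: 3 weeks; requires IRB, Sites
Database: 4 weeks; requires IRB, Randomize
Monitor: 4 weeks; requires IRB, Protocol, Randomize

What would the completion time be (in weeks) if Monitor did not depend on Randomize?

17

Before: longest chain Protocol→Monitor = 13+4 = 17, finish 17.
Dropping Randomize→Monitor doesn't change Monitor's earliest start (13); another predecessor still binds.
New critical path: Protocol→Monitor = 13+4 = 17 ⇒ 17 weeks.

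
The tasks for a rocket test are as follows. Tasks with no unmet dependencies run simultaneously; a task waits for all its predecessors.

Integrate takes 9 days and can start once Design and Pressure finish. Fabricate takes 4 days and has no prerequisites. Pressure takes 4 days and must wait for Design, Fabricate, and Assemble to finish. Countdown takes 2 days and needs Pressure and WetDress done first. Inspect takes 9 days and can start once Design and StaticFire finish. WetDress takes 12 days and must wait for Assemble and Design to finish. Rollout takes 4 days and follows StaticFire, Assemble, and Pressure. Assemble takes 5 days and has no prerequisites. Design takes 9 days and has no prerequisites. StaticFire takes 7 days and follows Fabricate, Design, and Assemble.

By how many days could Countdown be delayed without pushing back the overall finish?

2

Design→StaticFire→Inspect = 9+7+9 = 25 sets the makespan at 25 days.
The longest chain containing Countdown totals 23 days.
Float = 25 − 23 = 2.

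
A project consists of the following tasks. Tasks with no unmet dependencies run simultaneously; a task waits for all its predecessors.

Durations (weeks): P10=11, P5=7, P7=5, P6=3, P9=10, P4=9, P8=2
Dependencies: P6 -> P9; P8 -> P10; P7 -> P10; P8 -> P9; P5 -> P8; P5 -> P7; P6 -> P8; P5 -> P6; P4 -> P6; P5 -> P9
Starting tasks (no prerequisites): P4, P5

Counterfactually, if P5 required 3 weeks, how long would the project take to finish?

25

Actual critical path: P4→P6→P8→P10 = 9+3+2+11 = 25 ⇒ 25 weeks.
P5 has 2 weeks of float (longest path through it is 23).
No other chain overtakes it, so the finish is 25 weeks.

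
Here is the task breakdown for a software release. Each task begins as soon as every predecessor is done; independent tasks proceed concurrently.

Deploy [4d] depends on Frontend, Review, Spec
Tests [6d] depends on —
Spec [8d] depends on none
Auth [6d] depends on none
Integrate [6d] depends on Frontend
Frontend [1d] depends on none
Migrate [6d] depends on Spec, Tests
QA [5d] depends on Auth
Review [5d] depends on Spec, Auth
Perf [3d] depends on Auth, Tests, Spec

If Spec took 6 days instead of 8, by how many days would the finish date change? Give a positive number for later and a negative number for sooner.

-2

Baseline: Spec→Review→Deploy = 8+5+4 = 17 → 17 days.
Spec lies on that path, so at 6 days the path becomes 15 days.
That remains the longest chain; total 15 days.
Change in finish: 15 − 17 = -2 days.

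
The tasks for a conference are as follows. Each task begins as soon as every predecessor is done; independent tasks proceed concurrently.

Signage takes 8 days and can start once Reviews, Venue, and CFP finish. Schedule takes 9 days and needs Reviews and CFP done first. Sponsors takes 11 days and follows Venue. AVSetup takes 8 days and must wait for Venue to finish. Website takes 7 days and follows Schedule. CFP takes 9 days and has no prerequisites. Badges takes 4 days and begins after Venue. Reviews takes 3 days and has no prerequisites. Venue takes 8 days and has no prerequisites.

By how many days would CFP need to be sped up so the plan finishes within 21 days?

Current finish: 25 days; target: 21.
CFP is on every critical path, so each day cut from CFP cuts the finish by one (this holds down to a finish of 19).
Need 25 − 21 = 4 days off CFP → CFP becomes 5 days, finish becomes 21.

4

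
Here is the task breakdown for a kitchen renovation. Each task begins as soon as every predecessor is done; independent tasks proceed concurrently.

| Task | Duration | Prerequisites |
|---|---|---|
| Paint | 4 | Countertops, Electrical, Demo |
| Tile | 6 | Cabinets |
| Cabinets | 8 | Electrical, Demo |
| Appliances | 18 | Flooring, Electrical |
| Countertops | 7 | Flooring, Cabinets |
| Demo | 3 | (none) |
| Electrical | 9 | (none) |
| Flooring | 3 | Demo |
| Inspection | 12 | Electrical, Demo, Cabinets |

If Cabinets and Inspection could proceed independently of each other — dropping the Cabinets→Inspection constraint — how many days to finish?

Before: longest chain Electrical→Cabinets→Inspection = 9+8+12 = 29, finish 29.
Without Cabinets→Inspection, Inspection's earliest start moves from 17 to 9.
New critical path: Electrical→Cabinets→Countertops→Paint = 9+8+7+4 = 28 ⇒ 28 days.

28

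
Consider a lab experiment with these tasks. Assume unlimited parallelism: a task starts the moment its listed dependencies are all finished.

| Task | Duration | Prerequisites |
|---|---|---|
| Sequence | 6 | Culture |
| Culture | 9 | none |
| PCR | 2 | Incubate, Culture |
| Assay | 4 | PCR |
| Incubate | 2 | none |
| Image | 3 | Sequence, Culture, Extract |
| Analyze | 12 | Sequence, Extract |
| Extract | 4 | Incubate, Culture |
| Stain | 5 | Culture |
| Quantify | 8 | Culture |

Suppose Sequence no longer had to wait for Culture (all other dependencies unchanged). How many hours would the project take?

25

Before: longest chain Culture→Sequence→Analyze = 9+6+12 = 27, finish 27.
Without Culture→Sequence, Sequence's earliest start moves from 9 to 0.
After: Culture→Extract→Analyze = 9+4+12 = 25 → 25 hours.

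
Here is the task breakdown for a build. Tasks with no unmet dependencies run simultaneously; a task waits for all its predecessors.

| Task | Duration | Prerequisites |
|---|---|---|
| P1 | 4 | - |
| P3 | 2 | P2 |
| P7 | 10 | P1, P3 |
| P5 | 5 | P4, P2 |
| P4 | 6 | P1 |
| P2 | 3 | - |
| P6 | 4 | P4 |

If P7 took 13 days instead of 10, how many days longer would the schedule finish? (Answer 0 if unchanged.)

Baseline: P2→P3→P7 = 3+2+10 = 15 → 15 days.
Since P7 is critical, the +3 change carries straight to that chain (now 18 days).
The critical path is still P2→P3→P7; finish is now 18 days.
Change in finish: 18 − 15 = +3 days.

3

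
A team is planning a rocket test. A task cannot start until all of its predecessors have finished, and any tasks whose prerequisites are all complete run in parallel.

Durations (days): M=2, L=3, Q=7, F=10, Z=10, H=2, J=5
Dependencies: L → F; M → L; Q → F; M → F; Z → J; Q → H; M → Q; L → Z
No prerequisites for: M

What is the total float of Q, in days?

1

M→L→Z→J = 2+3+10+5 = 20 sets the makespan at 20 days.
Longest path through Q: 19 days (earliest finish 9, latest finish 10).
So Q can slip 10 − 9 = 1 day.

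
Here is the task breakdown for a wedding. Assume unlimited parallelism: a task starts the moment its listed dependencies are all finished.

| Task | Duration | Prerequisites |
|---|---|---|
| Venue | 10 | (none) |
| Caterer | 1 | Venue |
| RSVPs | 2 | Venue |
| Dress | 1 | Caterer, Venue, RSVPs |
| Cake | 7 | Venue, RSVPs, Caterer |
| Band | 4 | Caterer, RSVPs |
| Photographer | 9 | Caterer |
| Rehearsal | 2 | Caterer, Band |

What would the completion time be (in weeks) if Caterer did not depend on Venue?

19

Before: longest chain Venue→Caterer→Photographer = 10+1+9 = 20, finish 20.
Without Venue→Caterer, Caterer's earliest start moves from 10 to 0.
The longest chain is now Venue→RSVPs→Cake = 10+2+7 = 19, so the wedding takes 19 weeks.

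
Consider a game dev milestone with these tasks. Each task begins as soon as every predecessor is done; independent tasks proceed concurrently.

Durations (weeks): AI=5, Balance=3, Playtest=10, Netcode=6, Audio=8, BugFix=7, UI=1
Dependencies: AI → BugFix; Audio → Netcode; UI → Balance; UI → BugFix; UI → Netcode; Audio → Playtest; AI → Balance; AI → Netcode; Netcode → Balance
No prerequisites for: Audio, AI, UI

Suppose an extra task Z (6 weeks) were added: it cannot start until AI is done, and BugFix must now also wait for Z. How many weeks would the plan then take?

Originally the plan takes 18 weeks.
With Z inserted, BugFix now waits for max(UI, AI, Z).
New critical path: Audio→Playtest = 8+10 = 18 ⇒ 18 weeks.

18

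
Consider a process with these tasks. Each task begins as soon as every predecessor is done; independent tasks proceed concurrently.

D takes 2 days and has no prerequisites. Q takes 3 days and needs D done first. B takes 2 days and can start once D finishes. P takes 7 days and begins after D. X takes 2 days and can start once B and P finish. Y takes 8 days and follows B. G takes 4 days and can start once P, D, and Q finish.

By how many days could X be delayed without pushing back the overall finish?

D→P→G = 2+7+4 = 13 sets the makespan at 13 days.
Longest path through X: 11 days (earliest finish 11, latest finish 13).
So X can slip 13 − 11 = 2 days.

2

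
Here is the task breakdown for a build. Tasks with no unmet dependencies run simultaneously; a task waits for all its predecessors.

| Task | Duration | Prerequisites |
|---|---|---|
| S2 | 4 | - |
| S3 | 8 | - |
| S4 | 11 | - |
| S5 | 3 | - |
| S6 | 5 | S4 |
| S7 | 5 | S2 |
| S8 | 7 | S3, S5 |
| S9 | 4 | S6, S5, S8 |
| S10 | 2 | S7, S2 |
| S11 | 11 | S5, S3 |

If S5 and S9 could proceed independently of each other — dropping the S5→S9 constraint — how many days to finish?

20

Before: longest chain S4→S6→S9 = 11+5+4 = 20, finish 20.
Dropping S5→S9 doesn't change S9's earliest start (16); another predecessor still binds.
The longest chain is now S4→S6→S9 = 11+5+4 = 20, so the plan takes 20 days.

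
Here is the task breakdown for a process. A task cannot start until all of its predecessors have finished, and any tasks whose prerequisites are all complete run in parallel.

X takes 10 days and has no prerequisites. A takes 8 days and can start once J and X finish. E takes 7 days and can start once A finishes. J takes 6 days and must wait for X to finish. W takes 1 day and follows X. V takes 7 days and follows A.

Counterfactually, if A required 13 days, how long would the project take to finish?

The binding path is X→J→A→V = 10+6+8+7 = 31; finish at 31 days.
Since A is critical, the +5 change carries straight to that chain (now 36 days).
No other chain overtakes it, so the finish is 36 days.

36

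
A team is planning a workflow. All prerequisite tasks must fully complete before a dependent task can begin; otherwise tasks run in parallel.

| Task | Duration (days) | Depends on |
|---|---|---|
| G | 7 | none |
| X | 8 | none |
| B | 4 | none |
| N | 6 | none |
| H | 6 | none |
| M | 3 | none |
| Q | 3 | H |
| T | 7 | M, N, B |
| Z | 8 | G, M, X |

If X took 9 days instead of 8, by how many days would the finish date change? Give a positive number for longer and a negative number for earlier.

1

As given, the longest chain is X→Z = 8+8 = 16, so the finish is 16 days.
X is on the critical path; changing it to 9 makes that path 17 days.
The critical path is still X→Z; finish is now 17 days.
Change in finish: 17 − 16 = +1 days.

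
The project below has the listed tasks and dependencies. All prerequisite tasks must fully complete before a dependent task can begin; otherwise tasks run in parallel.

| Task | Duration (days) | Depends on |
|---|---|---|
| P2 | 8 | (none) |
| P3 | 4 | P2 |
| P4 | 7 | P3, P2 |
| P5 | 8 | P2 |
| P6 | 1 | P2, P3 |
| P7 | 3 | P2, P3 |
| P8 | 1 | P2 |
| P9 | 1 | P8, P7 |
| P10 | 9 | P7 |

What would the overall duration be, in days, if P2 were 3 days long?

19

As given, the longest chain is P2→P3→P7→P10 = 8+4+3+9 = 24, so the finish is 24 days.
Since P2 is critical, the -5 change carries straight to that chain (now 19 days).
No other chain overtakes it, so the finish is 19 days.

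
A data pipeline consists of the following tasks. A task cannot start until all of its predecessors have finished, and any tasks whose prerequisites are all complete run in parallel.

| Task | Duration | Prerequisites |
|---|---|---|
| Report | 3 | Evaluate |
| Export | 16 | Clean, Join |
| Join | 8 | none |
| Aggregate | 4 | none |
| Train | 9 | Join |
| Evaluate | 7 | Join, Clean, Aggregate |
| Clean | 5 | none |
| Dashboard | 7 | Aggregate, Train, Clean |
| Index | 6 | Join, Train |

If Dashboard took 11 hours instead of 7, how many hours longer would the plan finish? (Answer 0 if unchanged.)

4

As given, the longest chain is Join→Train→Dashboard = 8+9+7 = 24, so the finish is 24 hours.
Since Dashboard is critical, the +4 change carries straight to that chain (now 28 hours).
No other chain overtakes it, so the finish is 28 hours.
Change in finish: 28 − 24 = +4 hours.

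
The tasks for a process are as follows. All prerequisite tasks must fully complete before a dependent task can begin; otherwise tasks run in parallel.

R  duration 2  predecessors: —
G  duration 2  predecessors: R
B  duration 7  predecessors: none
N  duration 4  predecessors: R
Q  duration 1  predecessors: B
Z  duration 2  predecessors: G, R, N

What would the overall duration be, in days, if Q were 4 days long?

Actual critical path: B→Q = 7+1 = 8 ⇒ 8 days.
Q lies on that path, so at 4 days the path becomes 11 days.
The critical path is still B→Q; finish is now 11 days.

11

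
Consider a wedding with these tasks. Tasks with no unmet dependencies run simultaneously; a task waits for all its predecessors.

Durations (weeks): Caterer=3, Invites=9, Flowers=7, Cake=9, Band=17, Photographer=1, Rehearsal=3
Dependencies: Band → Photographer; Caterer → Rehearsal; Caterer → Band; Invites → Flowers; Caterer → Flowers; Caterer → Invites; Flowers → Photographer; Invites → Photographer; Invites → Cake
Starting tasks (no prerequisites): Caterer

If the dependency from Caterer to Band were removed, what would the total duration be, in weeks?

Before: longest chain Caterer→Invites→Cake = 3+9+9 = 21, finish 21.
Without Caterer→Band, Band's earliest start moves from 3 to 0.
After: Caterer→Invites→Cake = 3+9+9 = 21 → 21 weeks.

21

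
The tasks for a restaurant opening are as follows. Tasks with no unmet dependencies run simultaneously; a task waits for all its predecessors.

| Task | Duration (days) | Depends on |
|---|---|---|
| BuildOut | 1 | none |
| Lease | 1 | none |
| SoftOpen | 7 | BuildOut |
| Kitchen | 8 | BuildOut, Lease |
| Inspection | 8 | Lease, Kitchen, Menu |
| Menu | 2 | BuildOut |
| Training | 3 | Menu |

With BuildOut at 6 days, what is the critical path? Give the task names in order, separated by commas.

BuildOut, Kitchen, Inspection

Baseline: BuildOut→Kitchen→Inspection = 1+8+8 = 17 → 17 days.
Since BuildOut is critical, the +5 change carries straight to that chain (now 22 days).
The critical path is still BuildOut→Kitchen→Inspection; finish is now 22 days.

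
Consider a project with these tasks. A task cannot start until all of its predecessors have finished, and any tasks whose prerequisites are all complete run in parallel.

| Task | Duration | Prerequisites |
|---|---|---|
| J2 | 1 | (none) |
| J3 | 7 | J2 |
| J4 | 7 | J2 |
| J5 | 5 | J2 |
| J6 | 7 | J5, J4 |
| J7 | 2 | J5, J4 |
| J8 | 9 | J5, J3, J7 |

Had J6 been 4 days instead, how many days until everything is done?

19

Baseline: J2→J4→J7→J8 = 1+7+2+9 = 19 → 19 days.
J6 has 4 days of float (longest path through it is 15).
That remains the longest chain; total 19 days.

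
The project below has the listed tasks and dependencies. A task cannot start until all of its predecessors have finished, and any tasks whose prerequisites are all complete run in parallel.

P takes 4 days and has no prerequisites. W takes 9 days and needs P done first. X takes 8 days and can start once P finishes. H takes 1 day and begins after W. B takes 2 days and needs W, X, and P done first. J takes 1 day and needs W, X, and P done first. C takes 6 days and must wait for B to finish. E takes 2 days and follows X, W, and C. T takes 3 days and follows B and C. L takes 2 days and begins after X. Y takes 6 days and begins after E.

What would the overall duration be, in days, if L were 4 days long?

29

Baseline: P→W→B→C→E→Y = 4+9+2+6+2+6 = 29 → 29 days.
L is off the critical path — its longest chain is 14 days, giving 15 of slack.
That remains the longest chain; total 29 days.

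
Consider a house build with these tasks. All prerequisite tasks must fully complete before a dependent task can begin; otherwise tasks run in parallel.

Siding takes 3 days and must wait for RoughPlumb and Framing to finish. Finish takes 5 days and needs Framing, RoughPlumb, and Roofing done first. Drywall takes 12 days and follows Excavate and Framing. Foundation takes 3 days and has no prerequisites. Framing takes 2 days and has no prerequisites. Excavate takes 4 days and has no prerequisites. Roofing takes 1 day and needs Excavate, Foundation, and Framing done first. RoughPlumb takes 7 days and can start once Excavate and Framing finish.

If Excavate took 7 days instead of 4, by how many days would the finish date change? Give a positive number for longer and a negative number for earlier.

3

Critical path before the change: Excavate→RoughPlumb→Finish = 4+7+5 = 16 giving 16 days.
Excavate is on the critical path; changing it to 7 makes that path 19 days.
That remains the longest chain; total 19 days.
Change in finish: 19 − 16 = +3 days.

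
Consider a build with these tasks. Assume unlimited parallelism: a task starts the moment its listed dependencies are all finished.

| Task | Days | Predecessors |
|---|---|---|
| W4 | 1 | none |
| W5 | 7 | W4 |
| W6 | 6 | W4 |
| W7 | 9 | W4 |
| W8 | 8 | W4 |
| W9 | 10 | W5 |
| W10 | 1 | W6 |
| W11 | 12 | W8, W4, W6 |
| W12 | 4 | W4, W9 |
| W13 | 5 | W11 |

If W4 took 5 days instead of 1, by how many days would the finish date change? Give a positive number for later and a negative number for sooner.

Baseline: W4→W8→W11→W13 = 1+8+12+5 = 26 → 26 days.
Since W4 is critical, the +4 change carries straight to that chain (now 30 days).
No other chain overtakes it, so the finish is 30 days.
Change in finish: 30 − 26 = +4 days.

4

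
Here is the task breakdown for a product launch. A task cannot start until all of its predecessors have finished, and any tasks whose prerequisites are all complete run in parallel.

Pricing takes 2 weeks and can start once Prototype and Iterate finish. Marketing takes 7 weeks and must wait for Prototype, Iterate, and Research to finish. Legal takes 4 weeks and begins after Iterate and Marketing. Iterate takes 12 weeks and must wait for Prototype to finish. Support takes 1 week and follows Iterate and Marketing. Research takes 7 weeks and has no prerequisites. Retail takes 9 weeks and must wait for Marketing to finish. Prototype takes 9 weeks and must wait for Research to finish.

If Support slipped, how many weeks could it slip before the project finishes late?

8

Research→Prototype→Iterate→Marketing→Retail = 7+9+12+7+9 = 44 sets the makespan at 44 weeks.
Support finishes as early as 36 and must finish by 44.
So Support can slip 44 − 36 = 8 weeks.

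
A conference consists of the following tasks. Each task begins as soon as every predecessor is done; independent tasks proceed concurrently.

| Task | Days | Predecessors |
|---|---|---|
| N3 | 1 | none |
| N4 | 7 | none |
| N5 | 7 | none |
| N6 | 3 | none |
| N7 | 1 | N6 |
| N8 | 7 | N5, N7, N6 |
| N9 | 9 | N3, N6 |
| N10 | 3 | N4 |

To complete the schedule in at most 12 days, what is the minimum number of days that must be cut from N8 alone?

Current finish: 14 days; target: 12.
N8 is on every critical path, so each day cut from N8 cuts the finish by one (this holds down to a finish of 12).
Need 14 − 12 = 2 days off N8 → N8 becomes 5 days, finish becomes 12.

2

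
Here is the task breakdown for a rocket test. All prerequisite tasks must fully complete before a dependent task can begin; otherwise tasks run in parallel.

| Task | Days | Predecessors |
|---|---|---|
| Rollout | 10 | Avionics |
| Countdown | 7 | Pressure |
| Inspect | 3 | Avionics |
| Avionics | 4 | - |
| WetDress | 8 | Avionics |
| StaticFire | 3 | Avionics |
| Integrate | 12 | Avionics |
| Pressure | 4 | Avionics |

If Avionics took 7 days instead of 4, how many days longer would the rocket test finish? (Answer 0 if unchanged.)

Critical path before the change: Avionics→Integrate = 4+12 = 16 giving 16 days.
Avionics is on the critical path; changing it to 7 makes that path 19 days.
That remains the longest chain; total 19 days.
Change in finish: 19 − 16 = +3 days.

3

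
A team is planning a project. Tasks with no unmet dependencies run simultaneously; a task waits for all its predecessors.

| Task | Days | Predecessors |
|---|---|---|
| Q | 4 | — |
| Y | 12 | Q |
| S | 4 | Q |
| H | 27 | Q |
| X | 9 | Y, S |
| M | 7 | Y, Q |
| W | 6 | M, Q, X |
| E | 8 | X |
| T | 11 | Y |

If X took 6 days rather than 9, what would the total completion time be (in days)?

31

As given, the longest chain is Q→Y→X→E = 4+12+9+8 = 33, so the finish is 33 days.
Since X is critical, the -3 change carries straight to that chain (now 30 days).
New critical path: Q→H = 4+27 = 31 ⇒ 31 days.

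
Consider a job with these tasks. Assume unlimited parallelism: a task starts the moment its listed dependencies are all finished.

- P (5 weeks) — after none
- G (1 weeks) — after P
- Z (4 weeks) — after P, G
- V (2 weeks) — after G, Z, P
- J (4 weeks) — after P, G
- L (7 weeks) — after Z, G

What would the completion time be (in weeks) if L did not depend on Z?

13

With the dependency in place, P→G→Z→L = 5+1+4+7 = 17 sets the finish at 17 weeks.
Without Z→L, L's earliest start moves from 10 to 6.
After: P→G→L = 5+1+7 = 13 → 13 weeks.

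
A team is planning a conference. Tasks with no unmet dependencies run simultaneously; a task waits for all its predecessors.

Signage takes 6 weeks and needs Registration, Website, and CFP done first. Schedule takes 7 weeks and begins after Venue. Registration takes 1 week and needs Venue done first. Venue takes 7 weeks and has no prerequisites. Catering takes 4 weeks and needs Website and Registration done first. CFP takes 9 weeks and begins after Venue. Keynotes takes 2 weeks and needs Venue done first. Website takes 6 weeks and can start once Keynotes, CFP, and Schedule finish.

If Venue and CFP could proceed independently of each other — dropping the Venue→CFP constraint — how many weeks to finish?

26

Original critical path: Venue→CFP→Website→Signage = 7+9+6+6 = 28 ⇒ 28 weeks.
Without Venue→CFP, CFP's earliest start moves from 7 to 0.
The longest chain is now Venue→Schedule→Website→Signage = 7+7+6+6 = 26, so the conference takes 26 weeks.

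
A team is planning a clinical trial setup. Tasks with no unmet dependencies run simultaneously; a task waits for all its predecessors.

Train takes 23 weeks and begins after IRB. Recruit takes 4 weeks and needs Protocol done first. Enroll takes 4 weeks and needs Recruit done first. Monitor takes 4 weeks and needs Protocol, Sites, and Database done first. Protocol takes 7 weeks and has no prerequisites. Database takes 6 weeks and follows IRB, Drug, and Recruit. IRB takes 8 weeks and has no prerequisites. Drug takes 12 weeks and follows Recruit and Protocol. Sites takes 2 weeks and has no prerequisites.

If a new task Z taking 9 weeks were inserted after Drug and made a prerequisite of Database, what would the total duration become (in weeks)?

Originally the project takes 33 weeks.
With Z inserted, Database now waits for max(IRB, Drug, Recruit, Z).
New critical path: Protocol→Recruit→Drug→Z→Database→Monitor = 7+4+12+9+6+4 = 42 ⇒ 42 weeks.

42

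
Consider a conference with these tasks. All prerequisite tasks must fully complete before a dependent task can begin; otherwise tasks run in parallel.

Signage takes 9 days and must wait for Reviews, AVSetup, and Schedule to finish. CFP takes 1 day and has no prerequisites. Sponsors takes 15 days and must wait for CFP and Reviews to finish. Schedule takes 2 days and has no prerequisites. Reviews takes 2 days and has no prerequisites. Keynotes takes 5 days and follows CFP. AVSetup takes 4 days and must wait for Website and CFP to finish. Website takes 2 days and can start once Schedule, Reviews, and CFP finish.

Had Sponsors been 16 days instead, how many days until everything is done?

Actual critical path: Reviews→Sponsors = 2+15 = 17 ⇒ 17 days.
Sponsors is on the critical path; changing it to 16 makes that path 18 days.
That remains the longest chain; total 18 days.

18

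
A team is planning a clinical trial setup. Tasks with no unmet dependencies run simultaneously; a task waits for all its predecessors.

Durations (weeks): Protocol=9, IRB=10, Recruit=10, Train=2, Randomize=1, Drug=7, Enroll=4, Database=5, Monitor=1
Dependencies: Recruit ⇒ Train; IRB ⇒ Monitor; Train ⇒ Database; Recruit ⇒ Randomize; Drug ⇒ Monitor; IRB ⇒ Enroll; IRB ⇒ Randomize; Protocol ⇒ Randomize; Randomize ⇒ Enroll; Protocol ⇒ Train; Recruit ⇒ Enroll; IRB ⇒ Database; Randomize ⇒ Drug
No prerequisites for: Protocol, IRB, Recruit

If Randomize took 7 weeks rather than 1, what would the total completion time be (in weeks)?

Actual critical path: IRB→Randomize→Drug→Monitor = 10+1+7+1 = 19 ⇒ 19 weeks.
Since Randomize is critical, the +6 change carries straight to that chain (now 25 weeks).
The critical path is still IRB→Randomize→Drug→Monitor; finish is now 25 weeks.

25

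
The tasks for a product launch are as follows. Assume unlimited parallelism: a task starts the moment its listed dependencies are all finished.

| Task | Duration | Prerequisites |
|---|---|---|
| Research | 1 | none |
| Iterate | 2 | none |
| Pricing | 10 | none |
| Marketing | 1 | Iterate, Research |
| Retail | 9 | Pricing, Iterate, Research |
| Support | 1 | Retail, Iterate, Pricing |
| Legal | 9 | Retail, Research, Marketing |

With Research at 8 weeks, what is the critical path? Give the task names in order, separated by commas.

Pricing, Retail, Legal

The binding path is Pricing→Retail→Legal = 10+9+9 = 28; finish at 28 weeks.
The longest path through Research is only 19 weeks, so Research has float 9.
No other chain overtakes it, so the finish is 28 weeks.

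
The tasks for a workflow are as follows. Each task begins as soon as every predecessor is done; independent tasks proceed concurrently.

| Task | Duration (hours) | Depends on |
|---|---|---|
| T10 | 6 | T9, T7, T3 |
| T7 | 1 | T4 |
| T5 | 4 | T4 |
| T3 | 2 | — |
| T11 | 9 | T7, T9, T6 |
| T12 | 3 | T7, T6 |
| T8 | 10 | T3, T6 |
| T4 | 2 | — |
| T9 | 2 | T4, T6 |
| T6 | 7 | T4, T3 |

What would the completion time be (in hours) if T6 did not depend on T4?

Before: longest chain T3→T6→T9→T11 = 2+7+2+9 = 20, finish 20.
Dropping T4→T6 doesn't change T6's earliest start (2); another predecessor still binds.
New critical path: T3→T6→T9→T11 = 2+7+2+9 = 20 ⇒ 20 hours.

20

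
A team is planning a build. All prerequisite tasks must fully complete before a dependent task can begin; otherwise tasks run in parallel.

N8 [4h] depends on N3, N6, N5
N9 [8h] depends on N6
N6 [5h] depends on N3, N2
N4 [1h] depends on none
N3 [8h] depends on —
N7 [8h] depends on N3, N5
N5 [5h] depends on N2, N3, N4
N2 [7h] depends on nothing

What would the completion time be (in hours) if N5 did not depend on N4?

21

With the dependency in place, N3→N5→N7 = 8+5+8 = 21 sets the finish at 21 hours.
Dropping N4→N5 doesn't change N5's earliest start (8); another predecessor still binds.
After: N3→N5→N7 = 8+5+8 = 21 → 21 hours.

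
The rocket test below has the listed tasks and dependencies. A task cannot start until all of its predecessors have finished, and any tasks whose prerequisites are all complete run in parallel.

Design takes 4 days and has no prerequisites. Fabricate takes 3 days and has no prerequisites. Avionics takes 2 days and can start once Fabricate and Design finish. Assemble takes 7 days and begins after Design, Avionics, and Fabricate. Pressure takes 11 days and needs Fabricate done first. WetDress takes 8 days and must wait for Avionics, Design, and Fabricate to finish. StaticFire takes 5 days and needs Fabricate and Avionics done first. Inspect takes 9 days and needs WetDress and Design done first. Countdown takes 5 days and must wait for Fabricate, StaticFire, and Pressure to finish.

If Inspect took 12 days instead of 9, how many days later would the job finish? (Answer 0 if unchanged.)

As given, the longest chain is Design→Avionics→WetDress→Inspect = 4+2+8+9 = 23, so the finish is 23 days.
Inspect lies on that path, so at 12 days the path becomes 26 days.
That remains the longest chain; total 26 days.
Change in finish: 26 − 23 = +3 days.

3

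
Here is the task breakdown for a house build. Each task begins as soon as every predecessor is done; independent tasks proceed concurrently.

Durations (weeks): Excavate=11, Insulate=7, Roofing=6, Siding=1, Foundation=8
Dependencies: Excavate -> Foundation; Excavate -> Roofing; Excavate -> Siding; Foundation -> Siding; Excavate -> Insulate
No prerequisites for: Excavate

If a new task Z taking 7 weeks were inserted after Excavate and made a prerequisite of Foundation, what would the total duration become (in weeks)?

Originally the plan takes 20 weeks.
With Z inserted, Foundation now waits for max(Excavate, Z).
New critical path: Excavate→Z→Foundation→Siding = 11+7+8+1 = 27 ⇒ 27 weeks.

27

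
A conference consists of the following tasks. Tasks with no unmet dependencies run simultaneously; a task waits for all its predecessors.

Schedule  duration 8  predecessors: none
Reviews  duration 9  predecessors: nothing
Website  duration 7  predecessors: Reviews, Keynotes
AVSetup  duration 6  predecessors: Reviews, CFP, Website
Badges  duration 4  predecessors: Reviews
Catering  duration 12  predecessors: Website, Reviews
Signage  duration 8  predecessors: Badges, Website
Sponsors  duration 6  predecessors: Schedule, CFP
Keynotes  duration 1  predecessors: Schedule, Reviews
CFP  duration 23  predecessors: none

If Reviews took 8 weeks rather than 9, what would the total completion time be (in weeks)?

Critical path before the change: Reviews→Keynotes→Website→Catering = 9+1+7+12 = 29 giving 29 weeks.
Since Reviews is critical, the -1 change carries straight to that chain (now 28 weeks).
The binding chain switches to CFP→Sponsors = 23+6 = 29; finish 29 weeks.

29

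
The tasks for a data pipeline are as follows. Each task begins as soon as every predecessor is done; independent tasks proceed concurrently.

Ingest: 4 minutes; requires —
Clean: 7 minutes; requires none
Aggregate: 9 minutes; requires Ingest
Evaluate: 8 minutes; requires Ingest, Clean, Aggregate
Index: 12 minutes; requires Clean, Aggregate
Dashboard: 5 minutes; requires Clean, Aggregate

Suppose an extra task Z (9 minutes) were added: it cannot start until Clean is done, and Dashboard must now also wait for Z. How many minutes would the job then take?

25

Originally the job takes 25 minutes.
With Z inserted, Dashboard now waits for max(Clean, Aggregate, Z).
New critical path: Ingest→Aggregate→Index = 4+9+12 = 25 ⇒ 25 minutes.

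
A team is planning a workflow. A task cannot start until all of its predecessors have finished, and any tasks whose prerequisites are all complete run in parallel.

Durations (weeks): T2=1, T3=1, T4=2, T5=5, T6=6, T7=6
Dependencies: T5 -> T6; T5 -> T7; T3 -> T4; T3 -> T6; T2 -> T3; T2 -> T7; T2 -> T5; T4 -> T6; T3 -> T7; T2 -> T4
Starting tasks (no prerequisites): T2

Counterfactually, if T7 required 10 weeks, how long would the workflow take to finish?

16

Critical path before the change: T2→T5→T7 = 1+5+6 = 12 giving 12 weeks.
T7 lies on that path, so at 10 weeks the path becomes 16 weeks.
The critical path is still T2→T5→T7; finish is now 16 weeks.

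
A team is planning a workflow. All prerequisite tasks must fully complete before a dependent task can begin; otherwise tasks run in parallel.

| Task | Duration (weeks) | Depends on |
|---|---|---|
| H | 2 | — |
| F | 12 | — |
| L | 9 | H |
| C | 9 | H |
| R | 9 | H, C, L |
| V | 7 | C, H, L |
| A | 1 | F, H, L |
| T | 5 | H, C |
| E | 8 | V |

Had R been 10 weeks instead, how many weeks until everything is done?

26

Critical path before the change: H→L→V→E = 2+9+7+8 = 26 giving 26 weeks.
R has 6 weeks of float (longest path through it is 20).
The critical path is still H→L→V→E; finish is now 26 weeks.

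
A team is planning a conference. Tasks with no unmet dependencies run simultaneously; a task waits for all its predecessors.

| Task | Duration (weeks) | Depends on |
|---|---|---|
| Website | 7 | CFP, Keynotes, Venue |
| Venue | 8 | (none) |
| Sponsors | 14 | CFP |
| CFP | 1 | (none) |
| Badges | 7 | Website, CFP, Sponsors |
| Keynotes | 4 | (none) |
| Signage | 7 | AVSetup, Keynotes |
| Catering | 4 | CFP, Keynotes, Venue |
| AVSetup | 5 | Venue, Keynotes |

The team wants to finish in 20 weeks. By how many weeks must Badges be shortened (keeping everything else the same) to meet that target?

2

Current finish: 22 weeks; target: 20.
Badges is on every critical path, so each week cut from Badges cuts the finish by one (this holds down to a finish of 20).
Need 22 − 20 = 2 weeks off Badges → Badges becomes 5 weeks, finish becomes 20.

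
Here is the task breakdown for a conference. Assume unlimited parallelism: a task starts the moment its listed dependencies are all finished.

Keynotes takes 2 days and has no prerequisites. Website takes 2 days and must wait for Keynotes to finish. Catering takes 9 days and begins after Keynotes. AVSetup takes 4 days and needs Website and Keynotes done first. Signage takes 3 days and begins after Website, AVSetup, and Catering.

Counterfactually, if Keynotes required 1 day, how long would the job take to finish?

13

Actual critical path: Keynotes→Catering→Signage = 2+9+3 = 14 ⇒ 14 days.
Since Keynotes is critical, the -1 change carries straight to that chain (now 13 days).
The critical path is still Keynotes→Catering→Signage; finish is now 13 days.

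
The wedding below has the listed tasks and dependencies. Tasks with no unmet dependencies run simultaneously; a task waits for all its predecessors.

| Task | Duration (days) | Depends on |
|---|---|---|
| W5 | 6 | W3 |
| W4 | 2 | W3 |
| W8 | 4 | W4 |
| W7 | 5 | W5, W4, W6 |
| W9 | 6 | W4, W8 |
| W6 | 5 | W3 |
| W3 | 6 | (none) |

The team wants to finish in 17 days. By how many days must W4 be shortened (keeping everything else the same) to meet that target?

1

Current finish: 18 days; target: 17.
W4 is on every critical path, so each day cut from W4 cuts the finish by one (this holds down to a finish of 17).
Need 18 − 17 = 1 day off W4 → W4 becomes 1 day, finish becomes 17.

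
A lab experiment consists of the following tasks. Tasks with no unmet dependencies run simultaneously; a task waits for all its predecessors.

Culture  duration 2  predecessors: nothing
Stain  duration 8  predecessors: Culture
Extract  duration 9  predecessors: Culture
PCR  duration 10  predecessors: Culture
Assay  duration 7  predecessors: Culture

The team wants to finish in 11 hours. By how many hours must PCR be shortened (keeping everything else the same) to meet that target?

Current finish: 12 hours; target: 11.
PCR is on every critical path, so each hour cut from PCR cuts the finish by one (this holds down to a finish of 11).
Need 12 − 11 = 1 hour off PCR → PCR becomes 9 hours, finish becomes 11.

1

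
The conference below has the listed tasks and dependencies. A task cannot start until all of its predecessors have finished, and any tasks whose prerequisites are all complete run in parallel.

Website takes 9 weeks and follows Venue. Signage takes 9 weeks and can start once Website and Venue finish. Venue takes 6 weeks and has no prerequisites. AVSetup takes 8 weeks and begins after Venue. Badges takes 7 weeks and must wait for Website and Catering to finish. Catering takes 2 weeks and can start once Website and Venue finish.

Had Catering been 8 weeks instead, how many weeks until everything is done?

The binding path is Venue→Website→Catering→Badges = 6+9+2+7 = 24; finish at 24 weeks.
Since Catering is critical, the +6 change carries straight to that chain (now 30 weeks).
No other chain overtakes it, so the finish is 30 weeks.

30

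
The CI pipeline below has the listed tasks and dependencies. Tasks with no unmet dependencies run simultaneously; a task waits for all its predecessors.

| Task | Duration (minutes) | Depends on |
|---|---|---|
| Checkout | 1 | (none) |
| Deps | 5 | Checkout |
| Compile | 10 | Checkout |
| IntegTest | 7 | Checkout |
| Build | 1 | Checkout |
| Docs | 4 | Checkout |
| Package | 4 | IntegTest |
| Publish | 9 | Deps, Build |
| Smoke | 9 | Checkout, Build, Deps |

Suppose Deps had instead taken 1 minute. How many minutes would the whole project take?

12

As given, the longest chain is Checkout→Deps→Publish = 1+5+9 = 15, so the finish is 15 minutes.
Deps lies on that path, so at 1 minute the path becomes 11 minutes.
New critical path: Checkout→IntegTest→Package = 1+7+4 = 12 ⇒ 12 minutes.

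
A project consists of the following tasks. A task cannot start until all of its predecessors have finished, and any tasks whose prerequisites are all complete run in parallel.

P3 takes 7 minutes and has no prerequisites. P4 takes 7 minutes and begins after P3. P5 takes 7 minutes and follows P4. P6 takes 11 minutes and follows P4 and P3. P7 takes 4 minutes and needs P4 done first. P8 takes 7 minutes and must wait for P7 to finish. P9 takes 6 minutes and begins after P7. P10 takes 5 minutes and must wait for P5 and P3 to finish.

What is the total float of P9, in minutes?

2

The longest chain is P3→P4→P5→P10 = 7+7+7+5 = 26; overall finish 26 minutes.
The longest chain containing P9 totals 24 minutes.
So P9 can slip 26 − 24 = 2 minutes.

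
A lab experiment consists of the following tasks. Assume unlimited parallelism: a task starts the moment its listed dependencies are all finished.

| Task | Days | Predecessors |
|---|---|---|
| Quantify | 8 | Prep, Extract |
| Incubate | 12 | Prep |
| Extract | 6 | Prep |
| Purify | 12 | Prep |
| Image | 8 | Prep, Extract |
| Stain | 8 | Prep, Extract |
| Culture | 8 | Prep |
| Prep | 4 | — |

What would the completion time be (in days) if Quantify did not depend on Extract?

With the dependency in place, Prep→Extract→Image = 4+6+8 = 18 sets the finish at 18 days.
Without Extract→Quantify, Quantify's earliest start moves from 10 to 4.
New critical path: Prep→Extract→Image = 4+6+8 = 18 ⇒ 18 days.

18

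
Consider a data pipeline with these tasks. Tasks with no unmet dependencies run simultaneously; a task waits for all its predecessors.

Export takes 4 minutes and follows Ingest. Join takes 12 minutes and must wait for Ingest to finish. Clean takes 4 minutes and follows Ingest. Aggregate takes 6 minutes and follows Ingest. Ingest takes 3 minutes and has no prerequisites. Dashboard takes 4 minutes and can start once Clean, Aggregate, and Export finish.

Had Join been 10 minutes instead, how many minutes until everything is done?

13

Actual critical path: Ingest→Join = 3+12 = 15 ⇒ 15 minutes.
Since Join is critical, the -2 change carries straight to that chain (now 13 minutes).
The critical path is still Ingest→Join; finish is now 13 minutes.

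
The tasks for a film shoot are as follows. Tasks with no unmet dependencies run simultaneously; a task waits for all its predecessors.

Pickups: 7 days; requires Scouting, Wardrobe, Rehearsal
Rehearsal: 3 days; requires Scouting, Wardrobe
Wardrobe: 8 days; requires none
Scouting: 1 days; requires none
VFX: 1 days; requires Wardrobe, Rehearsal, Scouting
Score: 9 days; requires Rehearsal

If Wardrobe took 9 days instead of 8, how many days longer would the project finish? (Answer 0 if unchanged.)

Actual critical path: Wardrobe→Rehearsal→Score = 8+3+9 = 20 ⇒ 20 days.
Wardrobe lies on that path, so at 9 days the path becomes 21 days.
No other chain overtakes it, so the finish is 21 days.
Change in finish: 21 − 20 = +1 days.

1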